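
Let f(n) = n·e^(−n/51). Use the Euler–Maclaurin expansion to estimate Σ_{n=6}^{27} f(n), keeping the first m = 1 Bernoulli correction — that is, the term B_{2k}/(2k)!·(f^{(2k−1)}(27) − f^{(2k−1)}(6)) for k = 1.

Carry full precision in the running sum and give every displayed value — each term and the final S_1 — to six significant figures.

Integral: ∫_6^27 x·e^(−x/51) dx = 241.503.
½[f(6) + f(27)] = ½[5.33406 + 15.9017] = 10.6179.
Integral + boundary = 252.121.
Correction k=1: B_{2}/2! · (f^{(1)}(27) − f^{(1)}(6)) = 1/12 · (0.277154 − 0.784420) = -0.0422722.

S_1 ≈ 252.079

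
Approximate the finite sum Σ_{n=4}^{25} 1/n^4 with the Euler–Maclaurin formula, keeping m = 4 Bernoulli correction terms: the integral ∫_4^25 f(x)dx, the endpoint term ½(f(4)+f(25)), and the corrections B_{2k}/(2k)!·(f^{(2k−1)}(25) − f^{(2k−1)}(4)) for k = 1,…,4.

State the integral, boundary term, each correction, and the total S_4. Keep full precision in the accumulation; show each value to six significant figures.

Integral: ∫_4^25 1/x^4 dx = 0.00518700.
½[f(4) + f(25)] = ½[0.00390625 + 2.56000e-06] = 0.00195441.
So far: 0.00714140.
Order-1 term: 1/12 · (-4.09600e-07 − (-0.00390625)) = 0.000325487.
After k=1: 0.00746689.
Order-2 term: −1/720 · (-1.96608e-08 − (-0.00732422)) = -1.01725e-05.
After k=2: 0.00745672.
Order-3 term: 1/30240 · (-1.76161e-09 − (-0.0256348)) = 8.47710e-07.
After k=3: 0.00745757.
Order-4 term: −1/1209600 · (-2.53672e-10 − (-0.144196)) = -1.19209e-07.

S_4 ≈ 0.00745745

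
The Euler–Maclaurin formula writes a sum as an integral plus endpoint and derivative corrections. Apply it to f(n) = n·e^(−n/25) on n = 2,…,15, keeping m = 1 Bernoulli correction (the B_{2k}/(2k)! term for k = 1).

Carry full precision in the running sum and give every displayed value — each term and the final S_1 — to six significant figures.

∫_2^15 x·e^(−x/25) dx evaluates to 74.2919.
Boundary: ½(f(2) + f(15)) = ½(1.84623 + 8.23217) = 5.03920.
Running total after boundary: 79.3311.
Order-1 term: 1/12 · (0.219525 − 0.849267) = -0.0524785.

S_1 ≈ 79.2786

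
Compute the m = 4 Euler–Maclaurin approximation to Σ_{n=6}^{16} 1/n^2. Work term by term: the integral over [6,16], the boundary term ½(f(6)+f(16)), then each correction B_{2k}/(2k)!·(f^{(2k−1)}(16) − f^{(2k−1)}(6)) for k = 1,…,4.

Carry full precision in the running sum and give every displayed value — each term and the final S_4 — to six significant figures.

S_4 ≈ 0.120735

Integral: ∫_6^16 1/x^2 dx = 0.104167.
Endpoint term: (f(6) + f(16))/2 = (0.0277778 + 0.00390625)/2 = 0.0158420.
Running total after boundary: 0.120009.
Correction k=1: B_{2}/2! · (f^{(1)}(16) − f^{(1)}(6)) = 1/12 · (-0.000488281 − (-0.00925926)) = 0.000730915.
After k=1: 0.120740.
Correction k=2: B_{4}/4! · (f^{(3)}(16) − f^{(3)}(6)) = −1/720 · (-2.28882e-05 − (-0.00308642)) = -4.25490e-06.
After k=2: 0.120735.
Correction k=3: B_{6}/6! · (f^{(5)}(16) − f^{(5)}(6)) = 1/30240 · (-2.68221e-06 − (-0.00257202)) = 8.49648e-08.
After k=3: 0.120735.
Correction k=4: B_{8}/8! · (f^{(7)}(16) − f^{(7)}(6)) = −1/1209600 · (-5.86733e-07 − (-0.00400091)) = -3.30715e-09.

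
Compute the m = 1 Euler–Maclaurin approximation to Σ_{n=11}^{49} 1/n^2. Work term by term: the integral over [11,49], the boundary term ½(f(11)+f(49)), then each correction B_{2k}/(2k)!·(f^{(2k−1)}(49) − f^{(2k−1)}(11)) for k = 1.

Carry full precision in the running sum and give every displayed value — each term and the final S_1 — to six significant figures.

The integral term ∫_11^49 1/x^2 dx = 0.0705009.
½[f(11) + f(49)] = ½[0.00826446 + 0.000416493] = 0.00434048.
Integral + boundary = 0.0748414.
k=1: B_{2}/(2)! × [f^{(1)}(49) − f^{(1)}(11)] = 1/12 × (-1.69997e-05 − (-0.00150263)) = 0.000123802.

S_1 ≈ 0.0749652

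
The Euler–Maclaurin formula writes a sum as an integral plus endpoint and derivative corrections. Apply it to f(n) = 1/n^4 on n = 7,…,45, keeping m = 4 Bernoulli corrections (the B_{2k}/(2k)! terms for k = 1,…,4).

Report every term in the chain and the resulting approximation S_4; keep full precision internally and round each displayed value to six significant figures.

S_4 ≈ 0.00119616

The integral term ∫_7^45 1/x^4 dx = 0.000968159.
½[f(7) + f(45)] = ½[0.000416493 + 2.43865e-07] = 0.000208368.
Running total after boundary: 0.00117653.
Order-1 term: 1/12 · (-2.16769e-08 − (-0.000237996)) = 1.98312e-05.
After k=1: 0.00119636.
Order-2 term: −1/720 · (-3.21139e-10 − (-0.000145712)) = -2.02377e-07.
After k=2: 0.00119616.
Order-3 term: 1/30240 · (-8.88089e-12 − (-0.000166528)) = 5.50687e-09.
After k=3: 0.00119616.
Order-4 term: −1/1209600 · (-3.94706e-13 − (-0.000305868)) = -2.52867e-10.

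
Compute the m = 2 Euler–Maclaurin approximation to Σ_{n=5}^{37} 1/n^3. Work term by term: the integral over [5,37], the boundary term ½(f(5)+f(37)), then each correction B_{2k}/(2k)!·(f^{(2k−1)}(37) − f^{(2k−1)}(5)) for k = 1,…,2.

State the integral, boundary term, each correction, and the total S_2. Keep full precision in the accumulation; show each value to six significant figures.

S_2 ≈ 0.0240392

∫_5^37 1/x^3 dx evaluates to 0.0196348.
Endpoint term: (f(5) + f(37))/2 = (0.00800000 + 1.97422e-05)/2 = 0.00400987.
So far: 0.0236446.
k=1: B_{2}/(2)! × [f^{(1)}(37) − f^{(1)}(5)] = 1/12 × (-1.60072e-06 − (-0.00480000)) = 0.000399867.
Partial sum through k=1: 0.0240445.
k=2: B_{4}/(4)! × [f^{(3)}(37) − f^{(3)}(5)] = −1/720 × (-2.33852e-08 − (-0.00384000)) = -5.33330e-06.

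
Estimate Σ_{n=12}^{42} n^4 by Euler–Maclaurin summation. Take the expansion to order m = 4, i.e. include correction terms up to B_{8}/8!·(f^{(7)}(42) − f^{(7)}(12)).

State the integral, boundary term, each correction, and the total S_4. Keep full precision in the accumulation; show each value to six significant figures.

S_4 ≈ 2.76788e+07

Integral: ∫_12^42 x^4 dx = 2.60885e+07.
Endpoint term: (f(12) + f(42))/2 = (20736.0 + 3.11170e+06)/2 = 1.56622e+06.
So far: 2.76547e+07.
Order-1 term: 1/12 · (296352 − 6912.00) = 24120.0.
After k=1: 2.76788e+07.
Order-2 term: −1/720 · (1008.00 − 288.000) = -1.00000.
After k=2: 2.76788e+07.
Order-3 term: 1/30240 · (0.00000 − 0.00000) = 0.00000.
After k=3: 2.76788e+07.
Order-4 term: −1/1209600 · (0.00000 − 0.00000) = 0.00000.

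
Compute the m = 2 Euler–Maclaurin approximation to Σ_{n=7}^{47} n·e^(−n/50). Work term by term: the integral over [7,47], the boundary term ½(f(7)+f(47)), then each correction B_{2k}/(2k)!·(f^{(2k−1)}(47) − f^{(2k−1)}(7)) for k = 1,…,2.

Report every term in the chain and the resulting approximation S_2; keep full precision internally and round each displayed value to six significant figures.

S_2 ≈ 595.288

∫_7^47 x·e^(−x/50) dx evaluates to 583.126.
Endpoint term: (f(7) + f(47))/2 = (6.08551 + 18.3595)/2 = 12.2225.
Running total after boundary: 595.348.
Correction k=1: B_{2}/2! · (f^{(1)}(47) − f^{(1)}(7)) = 1/12 · (0.0234377 − 0.747648) = -0.0603509.
Running total after k=1: 595.288.
Correction k=2: B_{4}/4! · (f^{(3)}(47) − f^{(3)}(7)) = −1/720 · (0.000321877 − 0.000994546) = 9.34262e-07.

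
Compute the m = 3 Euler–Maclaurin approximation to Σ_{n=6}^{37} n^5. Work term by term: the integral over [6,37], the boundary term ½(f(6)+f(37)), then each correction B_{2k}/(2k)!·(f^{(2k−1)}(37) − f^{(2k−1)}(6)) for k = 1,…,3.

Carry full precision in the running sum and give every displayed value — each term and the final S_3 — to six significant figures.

S_3 ≈ 4.63069e+08

The integral term ∫_6^37 x^5 dx = 4.27613e+08.
½[f(6) + f(37)] = ½[7776.00 + 6.93440e+07] = 3.46759e+07.
So far: 4.62289e+08.
Correction k=1: B_{2}/2! · (f^{(1)}(37) − f^{(1)}(6)) = 1/12 · (9.37080e+06 − 6480.00) = 780360.
Partial sum through k=1: 4.63070e+08.
Correction k=2: B_{4}/4! · (f^{(3)}(37) − f^{(3)}(6)) = −1/720 · (82140.0 − 2160.00) = -111.083.
Partial sum through k=2: 4.63069e+08.
Correction k=3: B_{6}/6! · (f^{(5)}(37) − f^{(5)}(6)) = 1/30240 · (120.000 − 120.000) = 0.00000.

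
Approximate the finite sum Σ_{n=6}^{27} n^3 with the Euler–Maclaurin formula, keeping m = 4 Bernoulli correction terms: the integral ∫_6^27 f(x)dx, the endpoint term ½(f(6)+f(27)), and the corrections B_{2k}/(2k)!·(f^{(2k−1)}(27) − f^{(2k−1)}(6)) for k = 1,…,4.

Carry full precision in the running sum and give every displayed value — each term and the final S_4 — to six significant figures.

∫_6^27 x^3 dx evaluates to 132536.
Boundary: ½(f(6) + f(27)) = ½(216.000 + 19683.0) = 9949.50.
So far: 142486.
Order-1 term: 1/12 · (2187.00 − 108.000) = 173.250.
Partial sum through k=1: 142659.
Order-2 term: −1/720 · (6.00000 − 6.00000) = 0.00000.
Partial sum through k=2: 142659.
Order-3 term: 1/30240 · (0.00000 − 0.00000) = 0.00000.
Partial sum through k=3: 142659.
Order-4 term: −1/1209600 · (0.00000 − 0.00000) = 0.00000.

S_4 ≈ 142659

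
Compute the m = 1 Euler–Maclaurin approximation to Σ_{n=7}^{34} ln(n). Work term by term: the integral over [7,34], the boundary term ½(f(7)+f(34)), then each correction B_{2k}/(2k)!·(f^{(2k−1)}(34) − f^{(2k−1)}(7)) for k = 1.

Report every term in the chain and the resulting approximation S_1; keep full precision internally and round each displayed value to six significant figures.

S_1 ≈ 82.0016

∫_7^34 ln(x) dx evaluates to 79.2749.
½[f(7) + f(34)] = ½[1.94591 + 3.52636] = 2.73614.
Running total after boundary: 82.0110.
Order-1 term: 1/12 · (0.0294118 − 0.142857) = -0.00945378.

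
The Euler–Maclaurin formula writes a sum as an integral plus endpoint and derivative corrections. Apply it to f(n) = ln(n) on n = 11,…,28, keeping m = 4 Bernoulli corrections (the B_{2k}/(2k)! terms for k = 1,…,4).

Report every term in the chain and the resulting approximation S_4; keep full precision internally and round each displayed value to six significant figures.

S_4 ≈ 52.7853

The integral term ∫_11^28 ln(x) dx = 49.9249.
Endpoint term: (f(11) + f(28))/2 = (2.39790 + 3.33220)/2 = 2.86505.
So far: 52.7899.
Order-1 term: 1/12 · (0.0357143 − 0.0909091) = -0.00459957.
Running total after k=1: 52.7853.
Order-2 term: −1/720 · (9.11079e-05 − 0.00150263) = 1.96045e-06.
Running total after k=2: 52.7853.
Order-3 term: 1/30240 · (1.39451e-06 − 0.000149021) = -4.88183e-09.
Running total after k=3: 52.7853.
Order-4 term: −1/1209600 · (5.33613e-08 − 3.69474e-05) = 3.05010e-11.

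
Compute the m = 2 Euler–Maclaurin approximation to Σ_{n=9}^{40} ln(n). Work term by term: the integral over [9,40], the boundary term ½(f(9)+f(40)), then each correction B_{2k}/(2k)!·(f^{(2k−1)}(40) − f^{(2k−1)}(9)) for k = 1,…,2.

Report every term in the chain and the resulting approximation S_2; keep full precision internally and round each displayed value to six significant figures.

∫_9^40 ln(x) dx evaluates to 96.7802.
Endpoint term: (f(9) + f(40))/2 = (2.19722 + 3.68888)/2 = 2.94305.
So far: 99.7232.
k=1: B_{2}/(2)! × [f^{(1)}(40) − f^{(1)}(9)] = 1/12 × (0.0250000 − 0.111111) = -0.00717593.
Running total after k=1: 99.7160.
k=2: B_{4}/(4)! × [f^{(3)}(40) − f^{(3)}(9)] = −1/720 × (3.12500e-05 − 0.00274348) = 3.76699e-06.

S_2 ≈ 99.7160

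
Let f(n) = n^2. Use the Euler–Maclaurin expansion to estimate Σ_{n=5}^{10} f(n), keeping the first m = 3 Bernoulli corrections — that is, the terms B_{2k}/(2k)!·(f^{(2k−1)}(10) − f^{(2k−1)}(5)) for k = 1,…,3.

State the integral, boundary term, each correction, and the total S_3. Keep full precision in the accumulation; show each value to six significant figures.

Integral: ∫_5^10 x^2 dx = 291.667.
½[f(5) + f(10)] = ½[25.0000 + 100.000] = 62.5000.
So far: 354.167.
k=1: B_{2}/(2)! × [f^{(1)}(10) − f^{(1)}(5)] = 1/12 × (20.0000 − 10.0000) = 0.833333.
Partial sum through k=1: 355.000.
k=2: B_{4}/(4)! × [f^{(3)}(10) − f^{(3)}(5)] = −1/720 × (0.00000 − 0.00000) = 0.00000.
Partial sum through k=2: 355.000.
k=3: B_{6}/(6)! × [f^{(5)}(10) − f^{(5)}(5)] = 1/30240 × (0.00000 − 0.00000) = 0.00000.

S_3 ≈ 355.000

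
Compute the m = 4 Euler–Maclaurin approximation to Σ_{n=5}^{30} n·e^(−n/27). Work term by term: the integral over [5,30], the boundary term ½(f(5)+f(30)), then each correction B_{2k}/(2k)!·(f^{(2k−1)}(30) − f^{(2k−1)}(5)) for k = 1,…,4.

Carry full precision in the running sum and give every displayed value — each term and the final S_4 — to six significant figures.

∫_5^30 x·e^(−x/27) dx evaluates to 211.313.
Boundary: ½(f(5) + f(30)) = ½(4.15475 + 9.87579) = 7.01527.
Running total after boundary: 218.328.
Order-1 term: 1/12 · (-0.0365770 − 0.677071) = -0.0594706.
Partial sum through k=1: 218.269.
Order-2 term: −1/720 · (0.000852962 − 0.00320847) = 3.27153e-06.
Partial sum through k=2: 218.269.
Order-3 term: 1/30240 · (2.40891e-06 − 7.52835e-06) = -1.69293e-10.
Partial sum through k=3: 218.269.
Order-4 term: −1/1209600 · (5.00382e-09 − 1.46166e-08) = 7.94708e-15.

S_4 ≈ 218.269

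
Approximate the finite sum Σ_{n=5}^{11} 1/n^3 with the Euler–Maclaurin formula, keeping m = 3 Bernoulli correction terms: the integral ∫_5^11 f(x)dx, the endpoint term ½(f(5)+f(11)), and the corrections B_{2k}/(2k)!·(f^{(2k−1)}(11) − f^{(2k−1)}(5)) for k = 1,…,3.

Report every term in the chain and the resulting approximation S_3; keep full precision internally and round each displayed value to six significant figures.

The integral term ∫_5^11 1/x^3 dx = 0.0158678.
Endpoint term: (f(5) + f(11))/2 = (0.00800000 + 0.000751315)/2 = 0.00437566.
So far: 0.0202434.
Order-1 term: 1/12 · (-0.000204904 − (-0.00480000)) = 0.000382925.
After k=1: 0.0206264.
Order-2 term: −1/720 · (-3.38684e-05 − (-0.00384000)) = -5.28629e-06.
After k=2: 0.0206211.
Order-3 term: 1/30240 · (-1.17560e-05 − (-0.00645120)) = 2.12945e-07.

S_3 ≈ 0.0206213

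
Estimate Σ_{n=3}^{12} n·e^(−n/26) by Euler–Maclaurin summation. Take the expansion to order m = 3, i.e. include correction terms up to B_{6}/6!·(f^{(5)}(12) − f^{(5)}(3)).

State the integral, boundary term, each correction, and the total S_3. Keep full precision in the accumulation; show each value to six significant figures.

∫_3^12 x·e^(−x/26) dx evaluates to 49.0822.
Endpoint term: (f(3) + f(12))/2 = (2.67307 + 7.56376)/2 = 5.11841.
So far: 54.2006.
Correction k=1: B_{2}/2! · (f^{(1)}(12) − f^{(1)}(3)) = 1/12 · (0.339399 − 0.788213) = -0.0374011.
After k=1: 54.1632.
Correction k=2: B_{4}/4! · (f^{(3)}(12) − f^{(3)}(3)) = −1/720 · (0.00236690 − 0.00380216) = 1.99341e-06.
After k=2: 54.1632.
Correction k=3: B_{6}/6! · (f^{(5)}(12) − f^{(5)}(3)) = 1/30240 · (6.25996e-06 − 9.52415e-06) = -1.07943e-10.

S_3 ≈ 54.1632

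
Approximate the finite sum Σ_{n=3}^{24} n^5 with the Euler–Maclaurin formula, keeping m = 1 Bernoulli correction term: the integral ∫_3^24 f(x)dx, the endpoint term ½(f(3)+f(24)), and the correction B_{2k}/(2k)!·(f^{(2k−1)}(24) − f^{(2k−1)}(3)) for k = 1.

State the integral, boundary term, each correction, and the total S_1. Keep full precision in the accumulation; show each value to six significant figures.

S_1 ≈ 3.59700e+07

Integral: ∫_3^24 x^5 dx = 3.18504e+07.
Boundary: ½(f(3) + f(24)) = ½(243.000 + 7.96262e+06) = 3.98143e+06.
Running total after boundary: 3.58318e+07.
Order-1 term: 1/12 · (1.65888e+06 − 405.000) = 138206.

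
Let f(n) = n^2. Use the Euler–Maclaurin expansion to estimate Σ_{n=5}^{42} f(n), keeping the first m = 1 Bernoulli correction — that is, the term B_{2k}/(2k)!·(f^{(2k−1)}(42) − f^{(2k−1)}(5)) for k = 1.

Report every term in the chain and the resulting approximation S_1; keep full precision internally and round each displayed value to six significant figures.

S_1 ≈ 25555.0

Integral: ∫_5^42 x^2 dx = 24654.3.
½[f(5) + f(42)] = ½[25.0000 + 1764.00] = 894.500.
Integral + boundary = 25548.8.
Order-1 term: 1/12 · (84.0000 − 10.0000) = 6.16667.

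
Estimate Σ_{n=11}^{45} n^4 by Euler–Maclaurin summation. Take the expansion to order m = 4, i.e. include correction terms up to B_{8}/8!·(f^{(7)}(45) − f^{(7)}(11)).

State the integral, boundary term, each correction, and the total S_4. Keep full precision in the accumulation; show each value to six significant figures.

S_4 ≈ 3.89610e+07

Integral: ∫_11^45 x^4 dx = 3.68734e+07.
½[f(11) + f(45)] = ½[14641.0 + 4.10062e+06] = 2.05763e+06.
So far: 3.89310e+07.
Order-1 term: 1/12 · (364500 − 5324.00) = 29931.3.
After k=1: 3.89610e+07.
Order-2 term: −1/720 · (1080.00 − 264.000) = -1.13333.
After k=2: 3.89610e+07.
Order-3 term: 1/30240 · (0.00000 − 0.00000) = 0.00000.
After k=3: 3.89610e+07.
Order-4 term: −1/1209600 · (0.00000 − 0.00000) = 0.00000.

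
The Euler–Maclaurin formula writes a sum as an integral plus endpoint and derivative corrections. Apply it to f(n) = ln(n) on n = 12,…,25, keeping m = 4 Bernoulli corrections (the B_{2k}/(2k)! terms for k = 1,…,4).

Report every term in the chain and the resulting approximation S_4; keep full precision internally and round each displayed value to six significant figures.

S_4 ≈ 40.5013

The integral term ∫_12^25 ln(x) dx = 37.6530.
Endpoint term: (f(12) + f(25))/2 = (2.48491 + 3.21888)/2 = 2.85189.
Running total after boundary: 40.5049.
Order-1 term: 1/12 · (0.0400000 − 0.0833333) = -0.00361111.
Running total after k=1: 40.5013.
Order-2 term: −1/720 · (0.000128000 − 0.00115741) = 1.42973e-06.
Running total after k=2: 40.5013.
Order-3 term: 1/30240 · (2.45760e-06 − 9.64506e-05) = -3.10823e-09.
Running total after k=3: 40.5013.
Order-4 term: −1/1209600 · (1.17965e-07 − 2.00939e-05) = 1.65145e-11.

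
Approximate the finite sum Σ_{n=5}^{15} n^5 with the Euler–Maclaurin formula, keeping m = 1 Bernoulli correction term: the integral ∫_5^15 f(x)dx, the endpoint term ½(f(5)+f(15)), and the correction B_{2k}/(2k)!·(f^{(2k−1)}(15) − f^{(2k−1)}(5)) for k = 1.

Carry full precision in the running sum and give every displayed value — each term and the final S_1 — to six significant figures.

S_1 ≈ 2.29792e+06

The integral term ∫_5^15 x^5 dx = 1.89583e+06.
Endpoint term: (f(5) + f(15))/2 = (3125.00 + 759375)/2 = 381250.
So far: 2.27708e+06.
Correction k=1: B_{2}/2! · (f^{(1)}(15) − f^{(1)}(5)) = 1/12 · (253125 − 3125.00) = 20833.3.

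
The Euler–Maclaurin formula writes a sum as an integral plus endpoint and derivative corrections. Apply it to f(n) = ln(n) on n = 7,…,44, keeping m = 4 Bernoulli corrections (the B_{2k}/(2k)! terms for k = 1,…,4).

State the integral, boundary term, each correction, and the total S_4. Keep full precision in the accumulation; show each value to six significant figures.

S_4 ≈ 118.738

∫_7^44 ln(x) dx evaluates to 115.883.
½[f(7) + f(44)] = ½[1.94591 + 3.78419] = 2.86505.
Integral + boundary = 118.748.
k=1: B_{2}/(2)! × [f^{(1)}(44) − f^{(1)}(7)] = 1/12 × (0.0227273 − 0.142857) = -0.0100108.
After k=1: 118.738.
k=2: B_{4}/(4)! × [f^{(3)}(44) − f^{(3)}(7)] = −1/720 × (2.34786e-05 − 0.00583090) = 8.06587e-06.
After k=2: 118.738.
k=3: B_{6}/(6)! × [f^{(5)}(44) − f^{(5)}(7)] = 1/30240 × (1.45528e-07 − 0.00142798) = -4.72166e-08.
After k=3: 118.738.
k=4: B_{8}/(8)! × [f^{(7)}(44) − f^{(7)}(7)] = −1/1209600 × (2.25509e-09 − 0.000874271) = 7.22775e-10.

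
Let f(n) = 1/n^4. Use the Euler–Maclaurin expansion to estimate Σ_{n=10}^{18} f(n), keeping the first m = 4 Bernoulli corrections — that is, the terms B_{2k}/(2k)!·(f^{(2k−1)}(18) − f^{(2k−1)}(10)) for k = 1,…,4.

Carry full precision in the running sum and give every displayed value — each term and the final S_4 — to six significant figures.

S_4 ≈ 0.000334081

Integral: ∫_10^18 1/x^4 dx = 0.000276177.
½[f(10) + f(18)] = ½[0.000100000 + 9.52599e-06] = 5.47630e-05.
So far: 0.000330940.
k=1: B_{2}/(2)! × [f^{(1)}(18) − f^{(1)}(10)] = 1/12 × (-2.11689e-06 − (-4.00000e-05)) = 3.15693e-06.
Partial sum through k=1: 0.000334097.
k=2: B_{4}/(4)! × [f^{(3)}(18) − f^{(3)}(10)] = −1/720 × (-1.96008e-07 − (-1.20000e-05)) = -1.63944e-08.
Partial sum through k=2: 0.000334081.
k=3: B_{6}/(6)! × [f^{(5)}(18) − f^{(5)}(10)] = 1/30240 × (-3.38779e-08 − (-6.72000e-06)) = 2.21102e-10.
Partial sum through k=3: 0.000334081.
k=4: B_{8}/(8)! × [f^{(7)}(18) − f^{(7)}(10)] = −1/1209600 × (-9.41053e-09 − (-6.04800e-06)) = -4.99222e-12.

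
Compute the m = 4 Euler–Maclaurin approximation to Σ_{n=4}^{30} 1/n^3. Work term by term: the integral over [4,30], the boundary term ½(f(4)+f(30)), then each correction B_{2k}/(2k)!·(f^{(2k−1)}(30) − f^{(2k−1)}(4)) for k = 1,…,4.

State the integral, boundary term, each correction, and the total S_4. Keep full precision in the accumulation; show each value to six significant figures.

The integral term ∫_4^30 1/x^3 dx = 0.0306944.
Boundary: ½(f(4) + f(30)) = ½(0.0156250 + 3.70370e-05) = 0.00783102.
Running total after boundary: 0.0385255.
k=1: B_{2}/(2)! × [f^{(1)}(30) − f^{(1)}(4)] = 1/12 × (-3.70370e-06 − (-0.0117188)) = 0.000976254.
Partial sum through k=1: 0.0395017.
k=2: B_{4}/(4)! × [f^{(3)}(30) − f^{(3)}(4)] = −1/720 × (-8.23045e-08 − (-0.0146484)) = -2.03449e-05.
Partial sum through k=2: 0.0394814.
k=3: B_{6}/(6)! × [f^{(5)}(30) − f^{(5)}(4)] = 1/30240 × (-3.84088e-09 − (-0.0384521)) = 1.27157e-06.
Partial sum through k=3: 0.0394826.
k=4: B_{8}/(8)! × [f^{(7)}(30) − f^{(7)}(4)] = −1/1209600 × (-3.07270e-10 − (-0.173035)) = -1.43051e-07.

S_4 ≈ 0.0394825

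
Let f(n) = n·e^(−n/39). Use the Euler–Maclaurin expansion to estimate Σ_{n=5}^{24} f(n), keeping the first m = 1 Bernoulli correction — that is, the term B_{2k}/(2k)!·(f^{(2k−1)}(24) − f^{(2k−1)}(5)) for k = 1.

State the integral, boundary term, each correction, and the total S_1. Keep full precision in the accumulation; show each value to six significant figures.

Integral: ∫_5^24 x·e^(−x/39) dx = 181.675.
Boundary: ½(f(5) + f(24)) = ½(4.39836 + 12.9704) = 8.68438.
Running total after boundary: 190.359.
Correction k=1: B_{2}/2! · (f^{(1)}(24) − f^{(1)}(5)) = 1/12 · (0.207859 − 0.766894) = -0.0465863.

S_1 ≈ 190.313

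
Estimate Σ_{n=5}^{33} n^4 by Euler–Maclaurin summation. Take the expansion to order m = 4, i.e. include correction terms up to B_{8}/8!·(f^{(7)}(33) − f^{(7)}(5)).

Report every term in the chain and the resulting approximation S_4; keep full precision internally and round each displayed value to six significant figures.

S_4 ≈ 8.43166e+06

Integral: ∫_5^33 x^4 dx = 7.82645e+06.
Boundary: ½(f(5) + f(33)) = ½(625.000 + 1.18592e+06) = 593273.
So far: 8.41973e+06.
Order-1 term: 1/12 · (143748 − 500.000) = 11937.3.
Partial sum through k=1: 8.43166e+06.
Order-2 term: −1/720 · (792.000 − 120.000) = -0.933333.
Partial sum through k=2: 8.43166e+06.
Order-3 term: 1/30240 · (0.00000 − 0.00000) = 0.00000.
Partial sum through k=3: 8.43166e+06.
Order-4 term: −1/1209600 · (0.00000 − 0.00000) = 0.00000.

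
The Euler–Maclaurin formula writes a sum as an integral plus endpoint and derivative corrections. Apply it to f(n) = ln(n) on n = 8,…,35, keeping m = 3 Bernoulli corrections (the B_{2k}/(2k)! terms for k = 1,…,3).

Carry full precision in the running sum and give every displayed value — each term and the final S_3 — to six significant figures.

∫_8^35 ln(x) dx evaluates to 80.8016.
Endpoint term: (f(8) + f(35))/2 = (2.07944 + 3.55535)/2 = 2.81739.
Integral + boundary = 83.6190.
k=1: B_{2}/(2)! × [f^{(1)}(35) − f^{(1)}(8)] = 1/12 × (0.0285714 − 0.125000) = -0.00803571.
Partial sum through k=1: 83.6110.
k=2: B_{4}/(4)! × [f^{(3)}(35) − f^{(3)}(8)] = −1/720 × (4.66472e-05 − 0.00390625) = 5.36056e-06.
Partial sum through k=2: 83.6110.
k=3: B_{6}/(6)! × [f^{(5)}(35) − f^{(5)}(8)] = 1/30240 × (4.56952e-07 − 0.000732422) = -2.42052e-08.

S_3 ≈ 83.6110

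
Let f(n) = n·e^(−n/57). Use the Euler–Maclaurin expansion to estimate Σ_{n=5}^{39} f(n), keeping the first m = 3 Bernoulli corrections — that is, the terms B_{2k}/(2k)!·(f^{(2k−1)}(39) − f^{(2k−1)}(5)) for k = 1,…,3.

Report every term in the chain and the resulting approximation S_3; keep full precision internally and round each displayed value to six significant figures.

S_3 ≈ 488.718

The integral term ∫_5^39 x·e^(−x/57) dx = 476.647.
Boundary: ½(f(5) + f(39)) = ½(4.58009 + 19.6750) = 12.1276.
So far: 488.775.
k=1: B_{2}/(2)! × [f^{(1)}(39) − f^{(1)}(5)] = 1/12 × (0.159312 − 0.835666) = -0.0563628.
Partial sum through k=1: 488.718.
k=2: B_{4}/(4)! × [f^{(3)}(39) − f^{(3)}(5)] = −1/720 × (0.000359584 − 0.000821084) = 6.40972e-07.
Partial sum through k=2: 488.718.
k=3: B_{6}/(6)! × [f^{(5)}(39) − f^{(5)}(5)] = 1/30240 × (2.06259e-07 − 4.26273e-07) = -7.27561e-12.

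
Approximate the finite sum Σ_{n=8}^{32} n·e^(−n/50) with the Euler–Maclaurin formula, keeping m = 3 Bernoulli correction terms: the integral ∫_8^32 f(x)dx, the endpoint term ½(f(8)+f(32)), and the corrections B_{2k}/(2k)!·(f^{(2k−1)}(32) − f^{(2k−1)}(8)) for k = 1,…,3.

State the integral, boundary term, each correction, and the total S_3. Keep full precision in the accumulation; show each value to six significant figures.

S_3 ≈ 321.119

∫_8^32 x·e^(−x/50) dx evaluates to 309.318.
Boundary: ½(f(8) + f(32)) = ½(6.81715 + 16.8734) = 11.8453.
Running total after boundary: 321.163.
k=1: B_{2}/(2)! × [f^{(1)}(32) − f^{(1)}(8)] = 1/12 × (0.189825 − 0.715801) = -0.0438313.
Partial sum through k=1: 321.119.
k=2: B_{4}/(4)! × [f^{(3)}(32) − f^{(3)}(8)] = −1/720 × (0.000497764 − 0.000968035) = 6.53155e-07.
Partial sum through k=2: 321.119.
k=3: B_{6}/(6)! × [f^{(5)}(32) − f^{(5)}(8)] = 1/30240 × (3.67839e-07 − 6.59900e-07) = -9.65810e-12.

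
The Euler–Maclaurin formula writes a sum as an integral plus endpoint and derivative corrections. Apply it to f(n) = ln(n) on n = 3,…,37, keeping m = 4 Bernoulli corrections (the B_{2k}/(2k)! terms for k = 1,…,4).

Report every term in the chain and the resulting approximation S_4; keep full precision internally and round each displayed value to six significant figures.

S_4 ≈ 98.6375

The integral term ∫_3^37 ln(x) dx = 96.3081.
½[f(3) + f(37)] = ½[1.09861 + 3.61092] = 2.35477.
Running total after boundary: 98.6629.
Correction k=1: B_{2}/2! · (f^{(1)}(37) − f^{(1)}(3)) = 1/12 · (0.0270270 − 0.333333) = -0.0255255.
Running total after k=1: 98.6374.
Correction k=2: B_{4}/4! · (f^{(3)}(37) − f^{(3)}(3)) = −1/720 · (3.94843e-05 − 0.0740741) = 0.000102826.
Running total after k=2: 98.6375.
Correction k=3: B_{6}/6! · (f^{(5)}(37) − f^{(5)}(3)) = 1/30240 · (3.46101e-07 − 0.0987654) = -3.26604e-06.
Running total after k=3: 98.6375.
Correction k=4: B_{8}/8! · (f^{(7)}(37) − f^{(7)}(3)) = −1/1209600 · (7.58439e-09 − 0.329218) = 2.72171e-07.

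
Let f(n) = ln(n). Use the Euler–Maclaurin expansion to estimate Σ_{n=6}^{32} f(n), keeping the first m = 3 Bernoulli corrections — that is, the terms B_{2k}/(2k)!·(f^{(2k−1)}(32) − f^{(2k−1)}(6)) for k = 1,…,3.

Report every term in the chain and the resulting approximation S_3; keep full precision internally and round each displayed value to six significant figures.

S_3 ≈ 76.7705

The integral term ∫_6^32 ln(x) dx = 74.1530.
Boundary: ½(f(6) + f(32)) = ½(1.79176 + 3.46574) = 2.62875.
Integral + boundary = 76.7817.
Order-1 term: 1/12 · (0.0312500 − 0.166667) = -0.0112847.
Partial sum through k=1: 76.7705.
Order-2 term: −1/720 · (6.10352e-05 − 0.00925926) = 1.27753e-05.
Partial sum through k=2: 76.7705.
Order-3 term: 1/30240 · (7.15256e-07 − 0.00308642) = -1.02040e-07.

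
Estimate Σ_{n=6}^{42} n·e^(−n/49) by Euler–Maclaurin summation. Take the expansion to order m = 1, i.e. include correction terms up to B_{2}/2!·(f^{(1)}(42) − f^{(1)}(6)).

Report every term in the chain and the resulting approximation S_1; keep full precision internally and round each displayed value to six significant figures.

∫_6^42 x·e^(−x/49) dx evaluates to 492.126.
Boundary: ½(f(6) + f(42)) = ½(5.30851 + 17.8237) = 11.5661.
Running total after boundary: 503.692.
Order-1 term: 1/12 · (0.0606247 − 0.776414) = -0.0596491.

S_1 ≈ 503.632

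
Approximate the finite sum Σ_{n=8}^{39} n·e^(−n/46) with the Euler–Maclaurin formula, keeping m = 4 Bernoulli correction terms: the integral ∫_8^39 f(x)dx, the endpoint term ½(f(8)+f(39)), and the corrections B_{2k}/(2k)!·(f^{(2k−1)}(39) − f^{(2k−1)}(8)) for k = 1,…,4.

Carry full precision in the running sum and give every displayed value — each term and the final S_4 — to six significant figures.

∫_8^39 x·e^(−x/46) dx evaluates to 412.650.
Boundary: ½(f(8) + f(39)) = ½(6.72296 + 16.7055) = 11.7142.
So far: 424.364.
Correction k=1: B_{2}/2! · (f^{(1)}(39) − f^{(1)}(8)) = 1/12 · (0.0651830 − 0.694219) = -0.0524196.
After k=1: 424.311.
Correction k=2: B_{4}/4! · (f^{(3)}(39) − f^{(3)}(8)) = −1/720 · (0.000435668 − 0.00112238) = 9.53769e-07.
After k=2: 424.311.
Correction k=3: B_{6}/6! · (f^{(5)}(39) − f^{(5)}(8)) = 1/30240 · (3.97226e-07 − 9.05804e-07) = -1.68181e-11.
After k=3: 424.311.
Correction k=4: B_{8}/8! · (f^{(7)}(39) − f^{(7)}(8)) = −1/1209600 · (2.78148e-10 − 6.05474e-10) = 2.70607e-16.

S_4 ≈ 424.311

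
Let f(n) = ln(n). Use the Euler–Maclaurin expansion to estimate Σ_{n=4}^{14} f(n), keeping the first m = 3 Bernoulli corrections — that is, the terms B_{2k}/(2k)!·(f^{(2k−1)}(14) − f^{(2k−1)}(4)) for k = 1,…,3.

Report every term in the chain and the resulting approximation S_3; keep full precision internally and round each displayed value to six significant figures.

∫_4^14 ln(x) dx evaluates to 21.4016.
Endpoint term: (f(4) + f(14))/2 = (1.38629 + 2.63906)/2 = 2.01268.
Running total after boundary: 23.4143.
Order-1 term: 1/12 · (0.0714286 − 0.250000) = -0.0148810.
Partial sum through k=1: 23.3994.
Order-2 term: −1/720 · (0.000728863 − 0.0312500) = 4.23905e-05.
Partial sum through k=2: 23.3995.
Order-3 term: 1/30240 · (4.46243e-05 − 0.0234375) = -7.73574e-07.

S_3 ≈ 23.3995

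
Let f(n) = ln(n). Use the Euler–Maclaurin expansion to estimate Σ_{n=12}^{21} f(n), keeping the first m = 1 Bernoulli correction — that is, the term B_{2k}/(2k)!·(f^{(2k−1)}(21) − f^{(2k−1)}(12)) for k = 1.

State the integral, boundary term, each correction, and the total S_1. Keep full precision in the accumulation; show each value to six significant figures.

S_1 ≈ 27.8778

The integral term ∫_12^21 ln(x) dx = 25.1161.
½[f(12) + f(21)] = ½[2.48491 + 3.04452] = 2.76471.
Integral + boundary = 27.8808.
Correction k=1: B_{2}/2! · (f^{(1)}(21) − f^{(1)}(12)) = 1/12 · (0.0476190 − 0.0833333) = -0.00297619.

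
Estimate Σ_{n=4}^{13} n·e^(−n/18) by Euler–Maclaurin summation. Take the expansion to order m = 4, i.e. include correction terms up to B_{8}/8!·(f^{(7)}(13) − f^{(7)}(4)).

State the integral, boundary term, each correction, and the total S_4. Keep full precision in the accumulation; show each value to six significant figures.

The integral term ∫_4^13 x·e^(−x/18) dx = 46.0872.
Boundary: ½(f(4) + f(13)) = ½(3.20295 + 6.31373) = 4.75834.
So far: 50.8455.
k=1: B_{2}/(2)! × [f^{(1)}(13) − f^{(1)}(4)] = 1/12 × (0.134909 − 0.622796) = -0.0406572.
Partial sum through k=1: 50.8048.
k=2: B_{4}/(4)! × [f^{(3)}(13) − f^{(3)}(4)] = −1/720 × (0.00341436 − 0.00686503) = 4.79260e-06.
Partial sum through k=2: 50.8048.
k=3: B_{6}/(6)! × [f^{(5)}(13) − f^{(5)}(4)] = 1/30240 × (1.97912e-05 − 3.64440e-05) = -5.50689e-10.
Partial sum through k=3: 50.8048.
k=4: B_{8}/(8)! × [f^{(7)}(13) − f^{(7)}(4)] = −1/1209600 × (8.96425e-08 − 1.59567e-07) = 5.78078e-14.

S_4 ≈ 50.8048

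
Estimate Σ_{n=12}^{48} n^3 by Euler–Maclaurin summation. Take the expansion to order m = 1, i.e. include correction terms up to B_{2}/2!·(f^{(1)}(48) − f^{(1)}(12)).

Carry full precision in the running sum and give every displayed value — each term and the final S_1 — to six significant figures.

Integral: ∫_12^48 x^3 dx = 1.32192e+06.
Endpoint term: (f(12) + f(48))/2 = (1728.00 + 110592)/2 = 56160.0.
Running total after boundary: 1.37808e+06.
Order-1 term: 1/12 · (6912.00 − 432.000) = 540.000.

S_1 ≈ 1.37862e+06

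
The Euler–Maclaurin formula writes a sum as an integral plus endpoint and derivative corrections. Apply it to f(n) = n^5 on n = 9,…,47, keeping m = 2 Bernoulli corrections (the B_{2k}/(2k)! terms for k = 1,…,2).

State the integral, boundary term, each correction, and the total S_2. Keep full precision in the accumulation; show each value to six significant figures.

The integral term ∫_9^47 x^5 dx = 1.79645e+09.
Endpoint term: (f(9) + f(47))/2 = (59049.0 + 2.29345e+08)/2 = 1.14702e+08.
Integral + boundary = 1.91115e+09.
k=1: B_{2}/(2)! × [f^{(1)}(47) − f^{(1)}(9)] = 1/12 × (2.43984e+07 − 32805.0) = 2.03047e+06.
After k=1: 1.91318e+09.
k=2: B_{4}/(4)! × [f^{(3)}(47) − f^{(3)}(9)] = −1/720 × (132540 − 4860.00) = -177.333.

S_2 ≈ 1.91318e+09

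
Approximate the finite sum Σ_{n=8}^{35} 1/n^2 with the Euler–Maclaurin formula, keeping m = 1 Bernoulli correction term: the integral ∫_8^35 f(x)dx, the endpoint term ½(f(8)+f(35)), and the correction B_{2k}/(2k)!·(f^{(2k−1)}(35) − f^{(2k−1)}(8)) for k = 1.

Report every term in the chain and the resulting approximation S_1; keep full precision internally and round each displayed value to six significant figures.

∫_8^35 1/x^2 dx evaluates to 0.0964286.
½[f(8) + f(35)] = ½[0.0156250 + 0.000816327] = 0.00822066.
Running total after boundary: 0.104649.
Correction k=1: B_{2}/2! · (f^{(1)}(35) − f^{(1)}(8)) = 1/12 · (-4.66472e-05 − (-0.00390625)) = 0.000321634.

S_1 ≈ 0.104971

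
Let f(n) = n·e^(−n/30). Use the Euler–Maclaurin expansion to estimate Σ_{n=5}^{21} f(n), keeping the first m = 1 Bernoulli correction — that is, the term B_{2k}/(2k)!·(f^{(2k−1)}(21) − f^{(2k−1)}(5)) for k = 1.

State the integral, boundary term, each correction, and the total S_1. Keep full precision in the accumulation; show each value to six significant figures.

∫_5^21 x·e^(−x/30) dx evaluates to 129.030.
Boundary: ½(f(5) + f(21)) = ½(4.23241 + 10.4283) = 7.33035.
Running total after boundary: 136.361.
Order-1 term: 1/12 · (0.148976 − 0.705401) = -0.0463688.

S_1 ≈ 136.314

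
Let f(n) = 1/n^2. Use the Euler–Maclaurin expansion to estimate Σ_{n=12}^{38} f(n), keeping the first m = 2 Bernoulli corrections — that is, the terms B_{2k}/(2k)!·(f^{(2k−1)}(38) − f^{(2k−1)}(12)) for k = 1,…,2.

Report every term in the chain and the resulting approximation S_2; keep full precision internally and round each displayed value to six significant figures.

The integral term ∫_12^38 1/x^2 dx = 0.0570175.
½[f(12) + f(38)] = ½[0.00694444 + 0.000692521] = 0.00381848.
Integral + boundary = 0.0608360.
Order-1 term: 1/12 · (-3.64485e-05 − (-0.00115741)) = 9.34132e-05.
Partial sum through k=1: 0.0609294.
Order-2 term: −1/720 · (-3.02896e-07 − (-9.64506e-05)) = -1.33539e-07.

S_2 ≈ 0.0609293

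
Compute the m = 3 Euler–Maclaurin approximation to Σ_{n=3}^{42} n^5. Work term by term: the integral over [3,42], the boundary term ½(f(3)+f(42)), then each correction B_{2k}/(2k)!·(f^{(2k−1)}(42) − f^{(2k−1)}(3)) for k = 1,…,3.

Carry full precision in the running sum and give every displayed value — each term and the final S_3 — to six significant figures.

S_3 ≈ 9.81481e+08

The integral term ∫_3^42 x^5 dx = 9.14839e+08.
½[f(3) + f(42)] = ½[243.000 + 1.30691e+08] = 6.53457e+07.
Integral + boundary = 9.80184e+08.
k=1: B_{2}/(2)! × [f^{(1)}(42) − f^{(1)}(3)] = 1/12 × (1.55585e+07 − 405.000) = 1.29651e+06.
Running total after k=1: 9.81481e+08.
k=2: B_{4}/(4)! × [f^{(3)}(42) − f^{(3)}(3)] = −1/720 × (105840 − 540.000) = -146.250.
Running total after k=2: 9.81481e+08.
k=3: B_{6}/(6)! × [f^{(5)}(42) − f^{(5)}(3)] = 1/30240 × (120.000 − 120.000) = 0.00000.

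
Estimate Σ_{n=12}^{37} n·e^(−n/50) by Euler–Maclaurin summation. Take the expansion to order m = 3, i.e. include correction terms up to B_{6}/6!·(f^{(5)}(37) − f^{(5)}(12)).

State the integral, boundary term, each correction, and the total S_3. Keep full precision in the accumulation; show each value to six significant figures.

S_3 ≈ 376.608

The integral term ∫_12^37 x·e^(−x/50) dx = 363.101.
Boundary: ½(f(12) + f(37)) = ½(9.43953 + 17.6532) = 13.5464.
Integral + boundary = 376.647.
Order-1 term: 1/12 · (0.124050 − 0.597837) = -0.0394823.
Partial sum through k=1: 376.608.
Order-2 term: −1/720 · (0.000431311 − 0.000868437) = 6.07120e-07.
Partial sum through k=2: 376.608.
Order-3 term: 1/30240 · (3.25201e-07 − 5.99096e-07) = -9.05737e-12.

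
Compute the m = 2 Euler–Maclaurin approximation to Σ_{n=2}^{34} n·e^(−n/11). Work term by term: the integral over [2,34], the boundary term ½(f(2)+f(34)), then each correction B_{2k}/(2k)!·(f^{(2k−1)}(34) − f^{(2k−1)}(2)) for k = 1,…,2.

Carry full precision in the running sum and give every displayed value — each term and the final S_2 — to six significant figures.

S_2 ≈ 98.2655

Integral: ∫_2^34 x·e^(−x/11) dx = 96.7237.
Endpoint term: (f(2) + f(34))/2 = (1.66751 + 1.54566)/2 = 1.60658.
So far: 98.3302.
Order-1 term: 1/12 · (-0.0950540 − 0.682161) = -0.0647680.
Partial sum through k=1: 98.2655.
Order-2 term: −1/720 · (-3.41552e-05 − 0.0194187) = 2.70179e-05.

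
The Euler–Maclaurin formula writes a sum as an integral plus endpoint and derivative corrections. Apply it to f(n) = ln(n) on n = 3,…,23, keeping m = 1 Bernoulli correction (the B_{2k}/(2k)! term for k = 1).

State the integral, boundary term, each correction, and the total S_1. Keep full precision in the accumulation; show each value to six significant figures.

Integral: ∫_3^23 ln(x) dx = 48.8205.
Boundary: ½(f(3) + f(23)) = ½(1.09861 + 3.13549) = 2.11705.
Integral + boundary = 50.9376.
k=1: B_{2}/(2)! × [f^{(1)}(23) − f^{(1)}(3)] = 1/12 × (0.0434783 − 0.333333) = -0.0241546.

S_1 ≈ 50.9134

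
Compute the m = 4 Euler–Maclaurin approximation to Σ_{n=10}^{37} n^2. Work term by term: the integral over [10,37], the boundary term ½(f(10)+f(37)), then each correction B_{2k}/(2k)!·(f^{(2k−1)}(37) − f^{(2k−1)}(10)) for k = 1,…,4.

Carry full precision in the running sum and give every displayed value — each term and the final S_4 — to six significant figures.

S_4 ≈ 17290.0

Integral: ∫_10^37 x^2 dx = 16551.0.
Boundary: ½(f(10) + f(37)) = ½(100.000 + 1369.00) = 734.500.
Integral + boundary = 17285.5.
Order-1 term: 1/12 · (74.0000 − 20.0000) = 4.50000.
Partial sum through k=1: 17290.0.
Order-2 term: −1/720 · (0.00000 − 0.00000) = 0.00000.
Partial sum through k=2: 17290.0.
Order-3 term: 1/30240 · (0.00000 − 0.00000) = 0.00000.
Partial sum through k=3: 17290.0.
Order-4 term: −1/1209600 · (0.00000 − 0.00000) = 0.00000.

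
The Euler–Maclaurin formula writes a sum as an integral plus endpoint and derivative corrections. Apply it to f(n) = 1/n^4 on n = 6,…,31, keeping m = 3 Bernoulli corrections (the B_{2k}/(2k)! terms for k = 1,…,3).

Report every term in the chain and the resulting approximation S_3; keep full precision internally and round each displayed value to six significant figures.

Integral: ∫_6^31 1/x^4 dx = 0.00153202.
Boundary: ½(f(6) + f(31)) = ½(0.000771605 + 1.08281e-06) = 0.000386344.
So far: 0.00191836.
k=1: B_{2}/(2)! × [f^{(1)}(31) − f^{(1)}(6)] = 1/12 × (-1.39718e-07 − (-0.000514403)) = 4.28553e-05.
Partial sum through k=1: 0.00196122.
k=2: B_{4}/(4)! × [f^{(3)}(31) − f^{(3)}(6)] = −1/720 × (-4.36164e-09 − (-0.000428669)) = -5.95368e-07.
Partial sum through k=2: 0.00196062.
k=3: B_{6}/(6)! × [f^{(5)}(31) − f^{(5)}(6)] = 1/30240 × (-2.54164e-10 − (-0.000666819)) = 2.20509e-08.

S_3 ≈ 0.00196065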